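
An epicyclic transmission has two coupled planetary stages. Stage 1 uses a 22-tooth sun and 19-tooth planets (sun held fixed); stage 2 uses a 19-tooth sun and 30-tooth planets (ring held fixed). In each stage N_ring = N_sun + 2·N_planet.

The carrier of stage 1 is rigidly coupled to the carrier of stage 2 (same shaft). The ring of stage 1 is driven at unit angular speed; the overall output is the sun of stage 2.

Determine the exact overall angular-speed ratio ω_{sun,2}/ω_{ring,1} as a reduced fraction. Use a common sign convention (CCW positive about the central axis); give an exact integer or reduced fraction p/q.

Stage 1: N_ring = 22 + 2·19 = 60
Stage 1: 22(ω_s−ω_c) = −60(ω_r−ω_c),  ω_s=0, ω_r=1
Stage 1: 22(0−ω_c) = −60(1−ω_c)  ⇒  82ω_c = 60  ⇒  ω_c = 30/41
  ⇒ ω_c¹/ω_r¹ = 30/41
Stage 2: N_ring = 19 + 2·30 = 79
Stage 2: 19(ω_s−ω_c) = −79(ω_r−ω_c),  ω_r=0, ω_c=1
Stage 2: ω_s = 1 − (79/19)(0−1) = 98/19
  ⇒ ω_s²/ω_c² = 98/19
Coupling ω_c² = ω_c¹ ⇒ overall = 30/41 × 98/19 = 2940/779

2940/779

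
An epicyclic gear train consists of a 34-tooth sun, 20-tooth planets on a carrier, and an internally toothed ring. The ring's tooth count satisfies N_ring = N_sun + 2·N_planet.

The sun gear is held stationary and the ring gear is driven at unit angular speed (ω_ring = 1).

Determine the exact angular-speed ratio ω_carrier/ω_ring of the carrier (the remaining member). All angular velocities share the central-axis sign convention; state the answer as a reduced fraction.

N_ring = 34 + 2·20 = 74
34(ω_s−ω_c) = −74(ω_r−ω_c),  ω_s=0, ω_r=1
34(0−ω_c) = −74(1−ω_c)  ⇒  108ω_c = 74  ⇒  ω_c = 37/54
ω_c/ω_r = 37/54

37/54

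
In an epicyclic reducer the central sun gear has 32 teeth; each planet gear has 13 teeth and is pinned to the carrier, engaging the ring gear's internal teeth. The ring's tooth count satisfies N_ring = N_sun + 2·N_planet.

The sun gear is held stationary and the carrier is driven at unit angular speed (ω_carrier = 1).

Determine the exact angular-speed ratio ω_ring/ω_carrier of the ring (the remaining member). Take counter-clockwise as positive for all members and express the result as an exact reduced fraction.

45/29

N_ring = 32 + 2·13 = 58
32(ω_s−ω_c) = −58(ω_r−ω_c),  ω_s=0, ω_c=1
ω_r = 1 − (32/58)(0−1) = 45/29
ω_r/ω_c = 45/29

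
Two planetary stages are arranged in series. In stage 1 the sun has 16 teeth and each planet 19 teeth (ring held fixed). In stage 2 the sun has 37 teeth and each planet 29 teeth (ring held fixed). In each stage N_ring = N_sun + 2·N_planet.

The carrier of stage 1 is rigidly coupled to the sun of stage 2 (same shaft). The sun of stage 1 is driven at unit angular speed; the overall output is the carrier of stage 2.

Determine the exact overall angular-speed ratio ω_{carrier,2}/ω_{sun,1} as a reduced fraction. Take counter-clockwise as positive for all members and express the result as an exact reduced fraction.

74/1155

Stage 1: N_ring = 16 + 2·19 = 54
Stage 1: 16(ω_s−ω_c) = −54(ω_r−ω_c),  ω_r=0, ω_s=1
Stage 1: 16(1−ω_c) = −54(0−ω_c)  ⇒  70ω_c = 16  ⇒  ω_c = 8/35
  ⇒ ω_c¹/ω_s¹ = 8/35
Stage 2: N_ring = 37 + 2·29 = 95
Stage 2: 37(ω_s−ω_c) = −95(ω_r−ω_c),  ω_r=0, ω_s=1
Stage 2: 37(1−ω_c) = −95(0−ω_c)  ⇒  132ω_c = 37  ⇒  ω_c = 37/132
  ⇒ ω_c²/ω_s² = 37/132
Coupling ω_s² = ω_c¹ ⇒ overall = 8/35 × 37/132 = 74/1155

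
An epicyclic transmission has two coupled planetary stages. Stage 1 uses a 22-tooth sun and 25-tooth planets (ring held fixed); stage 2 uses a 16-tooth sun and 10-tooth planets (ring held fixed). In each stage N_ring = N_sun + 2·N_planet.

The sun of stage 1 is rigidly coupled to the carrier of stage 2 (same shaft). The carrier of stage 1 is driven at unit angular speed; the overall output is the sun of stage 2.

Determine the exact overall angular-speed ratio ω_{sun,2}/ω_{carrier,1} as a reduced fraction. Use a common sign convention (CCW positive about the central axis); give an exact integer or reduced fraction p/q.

Stage 1: N_ring = 22 + 2·25 = 72
Stage 1: 22(ω_s−ω_c) = −72(ω_r−ω_c),  ω_r=0, ω_c=1
Stage 1: ω_s = 1 − (72/22)(0−1) = 47/11
  ⇒ ω_s¹/ω_c¹ = 47/11
Stage 2: N_ring = 16 + 2·10 = 36
Stage 2: 16(ω_s−ω_c) = −36(ω_r−ω_c),  ω_r=0, ω_c=1
Stage 2: ω_s = 1 − (36/16)(0−1) = 13/4
  ⇒ ω_s²/ω_c² = 13/4
Coupling ω_c² = ω_s¹ ⇒ overall = 47/11 × 13/4 = 611/44

611/44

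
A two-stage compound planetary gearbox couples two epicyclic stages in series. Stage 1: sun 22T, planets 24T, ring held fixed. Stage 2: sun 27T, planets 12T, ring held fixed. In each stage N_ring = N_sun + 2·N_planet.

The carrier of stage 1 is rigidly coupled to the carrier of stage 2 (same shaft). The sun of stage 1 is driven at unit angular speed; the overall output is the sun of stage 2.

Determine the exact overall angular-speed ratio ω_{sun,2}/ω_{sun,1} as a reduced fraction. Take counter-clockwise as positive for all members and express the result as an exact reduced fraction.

Stage 1: N_ring = 22 + 2·24 = 70
Stage 1: 22(ω_s−ω_c) = −70(ω_r−ω_c),  ω_r=0, ω_s=1
Stage 1: 22(1−ω_c) = −70(0−ω_c)  ⇒  92ω_c = 22  ⇒  ω_c = 11/46
  ⇒ ω_c¹/ω_s¹ = 11/46
Stage 2: N_ring = 27 + 2·12 = 51
Stage 2: 27(ω_s−ω_c) = −51(ω_r−ω_c),  ω_r=0, ω_c=1
Stage 2: ω_s = 1 − (51/27)(0−1) = 26/9
  ⇒ ω_s²/ω_c² = 26/9
Coupling ω_c² = ω_c¹ ⇒ overall = 11/46 × 26/9 = 143/207

143/207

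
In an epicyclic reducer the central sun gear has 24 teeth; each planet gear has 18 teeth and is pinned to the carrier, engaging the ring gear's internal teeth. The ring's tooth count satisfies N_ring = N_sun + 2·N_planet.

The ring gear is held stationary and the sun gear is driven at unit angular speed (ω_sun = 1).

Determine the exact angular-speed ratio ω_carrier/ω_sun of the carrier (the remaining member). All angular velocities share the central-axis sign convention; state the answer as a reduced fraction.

2/7

N_ring = 24 + 2·18 = 60
24(ω_s−ω_c) = −60(ω_r−ω_c),  ω_r=0, ω_s=1
24(1−ω_c) = −60(0−ω_c)  ⇒  84ω_c = 24  ⇒  ω_c = 2/7
ω_c/ω_s = 2/7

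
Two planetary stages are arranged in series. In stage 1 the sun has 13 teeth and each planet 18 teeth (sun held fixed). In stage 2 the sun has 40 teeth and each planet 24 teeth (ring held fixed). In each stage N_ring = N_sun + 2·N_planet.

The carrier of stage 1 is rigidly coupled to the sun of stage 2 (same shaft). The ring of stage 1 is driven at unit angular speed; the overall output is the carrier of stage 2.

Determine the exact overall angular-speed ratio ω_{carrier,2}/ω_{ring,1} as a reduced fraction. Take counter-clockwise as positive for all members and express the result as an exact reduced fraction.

245/992

Stage 1: N_ring = 13 + 2·18 = 49
Stage 1: 13(ω_s−ω_c) = −49(ω_r−ω_c),  ω_s=0, ω_r=1
Stage 1: 13(0−ω_c) = −49(1−ω_c)  ⇒  62ω_c = 49  ⇒  ω_c = 49/62
  ⇒ ω_c¹/ω_r¹ = 49/62
Stage 2: N_ring = 40 + 2·24 = 88
Stage 2: 40(ω_s−ω_c) = −88(ω_r−ω_c),  ω_r=0, ω_s=1
Stage 2: 40(1−ω_c) = −88(0−ω_c)  ⇒  128ω_c = 40  ⇒  ω_c = 5/16
  ⇒ ω_c²/ω_s² = 5/16
Coupling ω_s² = ω_c¹ ⇒ overall = 49/62 × 5/16 = 245/992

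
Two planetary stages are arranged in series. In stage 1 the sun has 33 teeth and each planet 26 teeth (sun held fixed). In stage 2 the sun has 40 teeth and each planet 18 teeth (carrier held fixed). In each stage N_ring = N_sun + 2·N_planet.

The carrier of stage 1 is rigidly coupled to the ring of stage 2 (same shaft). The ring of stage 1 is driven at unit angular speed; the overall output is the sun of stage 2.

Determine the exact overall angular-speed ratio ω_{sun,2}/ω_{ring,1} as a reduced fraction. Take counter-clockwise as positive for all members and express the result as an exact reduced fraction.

Stage 1: N_ring = 33 + 2·26 = 85
Stage 1: 33(ω_s−ω_c) = −85(ω_r−ω_c),  ω_s=0, ω_r=1
Stage 1: 33(0−ω_c) = −85(1−ω_c)  ⇒  118ω_c = 85  ⇒  ω_c = 85/118
  ⇒ ω_c¹/ω_r¹ = 85/118
Stage 2: N_ring = 40 + 2·18 = 76
Stage 2: 40(ω_s−ω_c) = −76(ω_r−ω_c),  ω_c=0, ω_r=1
Stage 2: ω_s = 0 − (76/40)(1−0) = -19/10
  ⇒ ω_s²/ω_r² = -19/10
Coupling ω_r² = ω_c¹ ⇒ overall = 85/118 × -19/10 = -323/236

-323/236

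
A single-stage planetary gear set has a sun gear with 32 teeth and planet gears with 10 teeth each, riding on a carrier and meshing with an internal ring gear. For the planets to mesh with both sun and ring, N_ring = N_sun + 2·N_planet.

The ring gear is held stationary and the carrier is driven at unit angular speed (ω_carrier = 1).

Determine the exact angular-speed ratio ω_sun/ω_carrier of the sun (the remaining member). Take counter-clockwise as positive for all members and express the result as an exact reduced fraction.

N_ring = 32 + 2·10 = 52
32(ω_s−ω_c) = −52(ω_r−ω_c),  ω_r=0, ω_c=1
ω_s = 1 − (52/32)(0−1) = 21/8
ω_s/ω_c = 21/8

21/8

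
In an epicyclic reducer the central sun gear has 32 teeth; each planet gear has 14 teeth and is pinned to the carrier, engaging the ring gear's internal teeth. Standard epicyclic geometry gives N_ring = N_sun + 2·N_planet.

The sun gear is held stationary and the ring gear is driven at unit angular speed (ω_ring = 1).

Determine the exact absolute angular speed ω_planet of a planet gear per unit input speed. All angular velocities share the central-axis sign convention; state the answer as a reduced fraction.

N_ring = 32 + 2·14 = 60
32(ω_s−ω_c) = −60(ω_r−ω_c),  ω_s=0, ω_r=1
32(0−ω_c) = −60(1−ω_c)  ⇒  92ω_c = 60  ⇒  ω_c = 15/23
sun–planet: 32·(0−15/23) = −14·(ω_p−ω_c)  ⇒  ω_p−ω_c = −(32/14)·(-15/23) = 240/161
ω_p = 15/23 + 240/161 = 15/7

15/7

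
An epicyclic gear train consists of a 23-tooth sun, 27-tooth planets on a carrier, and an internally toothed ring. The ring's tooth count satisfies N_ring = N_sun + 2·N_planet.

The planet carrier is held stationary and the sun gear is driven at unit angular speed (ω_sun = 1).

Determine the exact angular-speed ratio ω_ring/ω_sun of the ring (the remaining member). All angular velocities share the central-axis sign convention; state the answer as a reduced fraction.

N_ring = 23 + 2·27 = 77
23(ω_s−ω_c) = −77(ω_r−ω_c),  ω_c=0, ω_s=1
ω_r = 0 − (23/77)(1−0) = -23/77
ω_r/ω_s = -23/77

-23/77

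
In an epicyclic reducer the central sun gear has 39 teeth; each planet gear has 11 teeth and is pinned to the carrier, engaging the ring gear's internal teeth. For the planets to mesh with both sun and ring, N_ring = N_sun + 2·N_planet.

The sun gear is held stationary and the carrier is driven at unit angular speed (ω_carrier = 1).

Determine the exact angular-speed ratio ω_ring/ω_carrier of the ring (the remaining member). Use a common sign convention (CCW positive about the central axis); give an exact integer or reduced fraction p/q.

N_ring = 39 + 2·11 = 61
39(ω_s−ω_c) = −61(ω_r−ω_c),  ω_s=0, ω_c=1
ω_r = 1 − (39/61)(0−1) = 100/61
ω_r/ω_c = 100/61

100/61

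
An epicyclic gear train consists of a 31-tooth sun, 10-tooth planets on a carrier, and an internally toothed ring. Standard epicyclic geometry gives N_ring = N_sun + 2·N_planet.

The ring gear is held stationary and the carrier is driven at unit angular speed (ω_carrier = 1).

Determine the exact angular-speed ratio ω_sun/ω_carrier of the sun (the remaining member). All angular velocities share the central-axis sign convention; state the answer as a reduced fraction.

N_ring = 31 + 2·10 = 51
31(ω_s−ω_c) = −51(ω_r−ω_c),  ω_r=0, ω_c=1
ω_s = 1 − (51/31)(0−1) = 82/31
ω_s/ω_c = 82/31

82/31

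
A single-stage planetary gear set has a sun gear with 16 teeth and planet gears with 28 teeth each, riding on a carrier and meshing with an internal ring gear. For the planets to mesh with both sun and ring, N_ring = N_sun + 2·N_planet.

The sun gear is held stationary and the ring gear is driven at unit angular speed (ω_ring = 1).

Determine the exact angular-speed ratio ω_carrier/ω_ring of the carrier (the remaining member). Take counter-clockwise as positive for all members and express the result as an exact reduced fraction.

9/11

N_ring = 16 + 2·28 = 72
16(ω_s−ω_c) = −72(ω_r−ω_c),  ω_s=0, ω_r=1
16(0−ω_c) = −72(1−ω_c)  ⇒  88ω_c = 72  ⇒  ω_c = 9/11
ω_c/ω_r = 9/11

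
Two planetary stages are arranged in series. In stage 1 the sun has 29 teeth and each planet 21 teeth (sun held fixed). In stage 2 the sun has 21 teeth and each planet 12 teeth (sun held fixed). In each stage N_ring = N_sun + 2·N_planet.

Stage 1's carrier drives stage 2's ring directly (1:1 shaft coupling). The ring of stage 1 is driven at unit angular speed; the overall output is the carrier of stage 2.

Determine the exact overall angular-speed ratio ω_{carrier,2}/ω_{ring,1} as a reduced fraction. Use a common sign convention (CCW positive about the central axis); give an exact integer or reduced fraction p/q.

Stage 1: N_ring = 29 + 2·21 = 71
Stage 1: 29(ω_s−ω_c) = −71(ω_r−ω_c),  ω_s=0, ω_r=1
Stage 1: 29(0−ω_c) = −71(1−ω_c)  ⇒  100ω_c = 71  ⇒  ω_c = 71/100
  ⇒ ω_c¹/ω_r¹ = 71/100
Stage 2: N_ring = 21 + 2·12 = 45
Stage 2: 21(ω_s−ω_c) = −45(ω_r−ω_c),  ω_s=0, ω_r=1
Stage 2: 21(0−ω_c) = −45(1−ω_c)  ⇒  66ω_c = 45  ⇒  ω_c = 15/22
  ⇒ ω_c²/ω_r² = 15/22
Coupling ω_r² = ω_c¹ ⇒ overall = 71/100 × 15/22 = 213/440

213/440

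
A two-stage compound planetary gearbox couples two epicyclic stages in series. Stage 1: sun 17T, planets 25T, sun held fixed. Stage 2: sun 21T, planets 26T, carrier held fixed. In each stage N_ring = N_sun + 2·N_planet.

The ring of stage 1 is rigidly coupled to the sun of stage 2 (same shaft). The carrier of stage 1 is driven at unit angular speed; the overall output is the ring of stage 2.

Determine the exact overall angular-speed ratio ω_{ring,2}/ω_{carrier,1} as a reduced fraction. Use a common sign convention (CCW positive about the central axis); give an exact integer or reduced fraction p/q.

Stage 1: N_ring = 17 + 2·25 = 67
Stage 1: 17(ω_s−ω_c) = −67(ω_r−ω_c),  ω_s=0, ω_c=1
Stage 1: ω_r = 1 − (17/67)(0−1) = 84/67
  ⇒ ω_r¹/ω_c¹ = 84/67
Stage 2: N_ring = 21 + 2·26 = 73
Stage 2: 21(ω_s−ω_c) = −73(ω_r−ω_c),  ω_c=0, ω_s=1
Stage 2: ω_r = 0 − (21/73)(1−0) = -21/73
  ⇒ ω_r²/ω_s² = -21/73
Coupling ω_s² = ω_r¹ ⇒ overall = 84/67 × -21/73 = -1764/4891

-1764/4891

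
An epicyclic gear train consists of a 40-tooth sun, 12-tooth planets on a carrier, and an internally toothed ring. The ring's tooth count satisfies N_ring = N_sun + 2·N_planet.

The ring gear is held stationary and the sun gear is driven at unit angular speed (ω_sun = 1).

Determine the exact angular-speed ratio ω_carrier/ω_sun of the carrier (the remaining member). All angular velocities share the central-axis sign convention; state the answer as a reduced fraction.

5/13

N_ring = 40 + 2·12 = 64
40(ω_s−ω_c) = −64(ω_r−ω_c),  ω_r=0, ω_s=1
40(1−ω_c) = −64(0−ω_c)  ⇒  104ω_c = 40  ⇒  ω_c = 5/13
ω_c/ω_s = 5/13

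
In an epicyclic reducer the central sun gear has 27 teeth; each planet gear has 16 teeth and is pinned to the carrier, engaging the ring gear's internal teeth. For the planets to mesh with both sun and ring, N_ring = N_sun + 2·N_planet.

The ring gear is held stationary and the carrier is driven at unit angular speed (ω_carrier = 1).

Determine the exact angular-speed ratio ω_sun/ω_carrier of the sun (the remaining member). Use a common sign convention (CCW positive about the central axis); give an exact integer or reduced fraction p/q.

86/27

N_ring = 27 + 2·16 = 59
27(ω_s−ω_c) = −59(ω_r−ω_c),  ω_r=0, ω_c=1
ω_s = 1 − (59/27)(0−1) = 86/27
ω_s/ω_c = 86/27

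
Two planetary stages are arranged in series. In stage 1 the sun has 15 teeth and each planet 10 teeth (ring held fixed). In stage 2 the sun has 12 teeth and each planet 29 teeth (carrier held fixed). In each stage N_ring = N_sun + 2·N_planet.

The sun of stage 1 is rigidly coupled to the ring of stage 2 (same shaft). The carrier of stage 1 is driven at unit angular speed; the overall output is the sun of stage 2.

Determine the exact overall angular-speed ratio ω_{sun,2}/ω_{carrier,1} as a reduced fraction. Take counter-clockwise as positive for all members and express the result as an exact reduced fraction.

Stage 1: N_ring = 15 + 2·10 = 35
Stage 1: 15(ω_s−ω_c) = −35(ω_r−ω_c),  ω_r=0, ω_c=1
Stage 1: ω_s = 1 − (35/15)(0−1) = 10/3
  ⇒ ω_s¹/ω_c¹ = 10/3
Stage 2: N_ring = 12 + 2·29 = 70
Stage 2: 12(ω_s−ω_c) = −70(ω_r−ω_c),  ω_c=0, ω_r=1
Stage 2: ω_s = 0 − (70/12)(1−0) = -35/6
  ⇒ ω_s²/ω_r² = -35/6
Coupling ω_r² = ω_s¹ ⇒ overall = 10/3 × -35/6 = -175/9

-175/9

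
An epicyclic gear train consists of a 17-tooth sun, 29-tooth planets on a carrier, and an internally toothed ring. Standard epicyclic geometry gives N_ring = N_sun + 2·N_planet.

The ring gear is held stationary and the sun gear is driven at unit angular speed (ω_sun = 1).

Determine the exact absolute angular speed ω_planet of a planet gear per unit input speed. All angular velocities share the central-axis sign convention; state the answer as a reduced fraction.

N_ring = 17 + 2·29 = 75
17(ω_s−ω_c) = −75(ω_r−ω_c),  ω_r=0, ω_s=1
17(1−ω_c) = −75(0−ω_c)  ⇒  92ω_c = 17  ⇒  ω_c = 17/92
sun–planet: 17·(1−17/92) = −29·(ω_p−ω_c)  ⇒  ω_p−ω_c = −(17/29)·(75/92) = -1275/2668
ω_p = 17/92 − 1275/2668 = -17/58

-17/58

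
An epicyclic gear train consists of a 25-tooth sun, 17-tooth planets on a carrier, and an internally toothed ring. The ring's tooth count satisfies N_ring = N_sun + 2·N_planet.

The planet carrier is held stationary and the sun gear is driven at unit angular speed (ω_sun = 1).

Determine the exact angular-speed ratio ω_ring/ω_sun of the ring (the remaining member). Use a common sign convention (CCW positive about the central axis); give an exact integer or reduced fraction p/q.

-25/59

N_ring = 25 + 2·17 = 59
25(ω_s−ω_c) = −59(ω_r−ω_c),  ω_c=0, ω_s=1
ω_r = 0 − (25/59)(1−0) = -25/59
ω_r/ω_s = -25/59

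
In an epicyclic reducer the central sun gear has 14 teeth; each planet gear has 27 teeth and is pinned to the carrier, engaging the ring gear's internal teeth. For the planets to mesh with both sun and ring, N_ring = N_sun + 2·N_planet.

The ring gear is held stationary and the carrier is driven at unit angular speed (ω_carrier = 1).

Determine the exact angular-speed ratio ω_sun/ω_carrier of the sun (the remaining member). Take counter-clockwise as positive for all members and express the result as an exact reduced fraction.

41/7

N_ring = 14 + 2·27 = 68
14(ω_s−ω_c) = −68(ω_r−ω_c),  ω_r=0, ω_c=1
ω_s = 1 − (68/14)(0−1) = 41/7
ω_s/ω_c = 41/7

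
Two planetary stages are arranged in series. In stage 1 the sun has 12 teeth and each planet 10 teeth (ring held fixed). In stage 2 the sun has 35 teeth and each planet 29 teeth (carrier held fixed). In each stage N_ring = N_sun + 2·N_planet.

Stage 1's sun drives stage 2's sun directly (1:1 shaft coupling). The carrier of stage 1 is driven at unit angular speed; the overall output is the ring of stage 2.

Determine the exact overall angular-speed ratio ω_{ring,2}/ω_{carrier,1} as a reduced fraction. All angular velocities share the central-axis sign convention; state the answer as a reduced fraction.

Stage 1: N_ring = 12 + 2·10 = 32
Stage 1: 12(ω_s−ω_c) = −32(ω_r−ω_c),  ω_r=0, ω_c=1
Stage 1: ω_s = 1 − (32/12)(0−1) = 11/3
  ⇒ ω_s¹/ω_c¹ = 11/3
Stage 2: N_ring = 35 + 2·29 = 93
Stage 2: 35(ω_s−ω_c) = −93(ω_r−ω_c),  ω_c=0, ω_s=1
Stage 2: ω_r = 0 − (35/93)(1−0) = -35/93
  ⇒ ω_r²/ω_s² = -35/93
Coupling ω_s² = ω_s¹ ⇒ overall = 11/3 × -35/93 = -385/279

-385/279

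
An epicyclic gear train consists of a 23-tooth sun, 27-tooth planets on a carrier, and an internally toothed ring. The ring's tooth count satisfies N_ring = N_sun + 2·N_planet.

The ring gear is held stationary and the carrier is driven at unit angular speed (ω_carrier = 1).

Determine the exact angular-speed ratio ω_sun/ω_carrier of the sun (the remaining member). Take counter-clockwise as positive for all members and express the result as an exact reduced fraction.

100/23

N_ring = 23 + 2·27 = 77
23(ω_s−ω_c) = −77(ω_r−ω_c),  ω_r=0, ω_c=1
ω_s = 1 − (77/23)(0−1) = 100/23
ω_s/ω_c = 100/23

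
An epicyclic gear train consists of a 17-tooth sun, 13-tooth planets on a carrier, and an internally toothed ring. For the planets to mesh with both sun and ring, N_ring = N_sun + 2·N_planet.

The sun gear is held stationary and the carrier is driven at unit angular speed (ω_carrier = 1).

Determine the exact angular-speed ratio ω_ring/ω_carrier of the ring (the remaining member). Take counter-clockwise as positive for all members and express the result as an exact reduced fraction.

60/43

N_ring = 17 + 2·13 = 43
17(ω_s−ω_c) = −43(ω_r−ω_c),  ω_s=0, ω_c=1
ω_r = 1 − (17/43)(0−1) = 60/43
ω_r/ω_c = 60/43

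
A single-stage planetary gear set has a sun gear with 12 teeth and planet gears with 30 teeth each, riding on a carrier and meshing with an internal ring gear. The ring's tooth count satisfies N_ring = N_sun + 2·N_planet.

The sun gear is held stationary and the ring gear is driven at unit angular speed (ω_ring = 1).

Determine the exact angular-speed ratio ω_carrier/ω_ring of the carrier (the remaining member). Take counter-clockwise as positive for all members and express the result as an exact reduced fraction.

N_ring = 12 + 2·30 = 72
12(ω_s−ω_c) = −72(ω_r−ω_c),  ω_s=0, ω_r=1
12(0−ω_c) = −72(1−ω_c)  ⇒  84ω_c = 72  ⇒  ω_c = 6/7
ω_c/ω_r = 6/7

6/7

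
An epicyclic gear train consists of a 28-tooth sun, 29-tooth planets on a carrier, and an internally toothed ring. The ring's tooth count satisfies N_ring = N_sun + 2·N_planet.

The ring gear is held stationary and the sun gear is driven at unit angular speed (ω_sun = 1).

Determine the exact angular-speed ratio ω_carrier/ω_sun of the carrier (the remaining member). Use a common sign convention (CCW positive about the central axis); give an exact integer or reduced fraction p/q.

N_ring = 28 + 2·29 = 86
28(ω_s−ω_c) = −86(ω_r−ω_c),  ω_r=0, ω_s=1
28(1−ω_c) = −86(0−ω_c)  ⇒  114ω_c = 28  ⇒  ω_c = 14/57
ω_c/ω_s = 14/57

14/57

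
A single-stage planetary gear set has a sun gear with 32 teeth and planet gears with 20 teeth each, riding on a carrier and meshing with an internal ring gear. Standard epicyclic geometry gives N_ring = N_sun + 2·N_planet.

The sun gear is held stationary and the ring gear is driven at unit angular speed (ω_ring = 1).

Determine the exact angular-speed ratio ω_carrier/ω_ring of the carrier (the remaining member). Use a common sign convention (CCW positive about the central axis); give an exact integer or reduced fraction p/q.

N_ring = 32 + 2·20 = 72
32(ω_s−ω_c) = −72(ω_r−ω_c),  ω_s=0, ω_r=1
32(0−ω_c) = −72(1−ω_c)  ⇒  104ω_c = 72  ⇒  ω_c = 9/13
ω_c/ω_r = 9/13

9/13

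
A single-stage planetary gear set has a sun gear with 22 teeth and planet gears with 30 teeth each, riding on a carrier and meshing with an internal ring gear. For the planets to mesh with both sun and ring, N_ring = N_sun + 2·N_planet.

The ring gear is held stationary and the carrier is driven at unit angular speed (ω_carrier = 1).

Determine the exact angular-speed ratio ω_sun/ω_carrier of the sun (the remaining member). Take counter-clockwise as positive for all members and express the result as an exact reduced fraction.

N_ring = 22 + 2·30 = 82
22(ω_s−ω_c) = −82(ω_r−ω_c),  ω_r=0, ω_c=1
ω_s = 1 − (82/22)(0−1) = 52/11
ω_s/ω_c = 52/11

52/11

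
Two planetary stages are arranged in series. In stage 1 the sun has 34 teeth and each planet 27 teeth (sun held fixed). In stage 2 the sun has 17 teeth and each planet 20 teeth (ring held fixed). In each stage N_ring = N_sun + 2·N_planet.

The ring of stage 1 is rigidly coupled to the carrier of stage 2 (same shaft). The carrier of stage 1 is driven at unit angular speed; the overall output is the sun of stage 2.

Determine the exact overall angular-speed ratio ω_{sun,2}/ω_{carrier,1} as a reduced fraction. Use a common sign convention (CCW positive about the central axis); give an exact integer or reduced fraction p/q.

Stage 1: N_ring = 34 + 2·27 = 88
Stage 1: 34(ω_s−ω_c) = −88(ω_r−ω_c),  ω_s=0, ω_c=1
Stage 1: ω_r = 1 − (34/88)(0−1) = 61/44
  ⇒ ω_r¹/ω_c¹ = 61/44
Stage 2: N_ring = 17 + 2·20 = 57
Stage 2: 17(ω_s−ω_c) = −57(ω_r−ω_c),  ω_r=0, ω_c=1
Stage 2: ω_s = 1 − (57/17)(0−1) = 74/17
  ⇒ ω_s²/ω_c² = 74/17
Coupling ω_c² = ω_r¹ ⇒ overall = 61/44 × 74/17 = 2257/374

2257/374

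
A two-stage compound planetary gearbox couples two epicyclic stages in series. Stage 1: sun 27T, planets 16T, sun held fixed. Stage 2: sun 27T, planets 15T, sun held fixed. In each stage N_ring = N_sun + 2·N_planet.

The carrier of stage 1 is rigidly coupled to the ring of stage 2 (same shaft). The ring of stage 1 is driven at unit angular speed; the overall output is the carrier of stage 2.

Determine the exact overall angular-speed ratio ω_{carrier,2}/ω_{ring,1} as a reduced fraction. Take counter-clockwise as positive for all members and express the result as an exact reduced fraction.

1121/2408

Stage 1: N_ring = 27 + 2·16 = 59
Stage 1: 27(ω_s−ω_c) = −59(ω_r−ω_c),  ω_s=0, ω_r=1
Stage 1: 27(0−ω_c) = −59(1−ω_c)  ⇒  86ω_c = 59  ⇒  ω_c = 59/86
  ⇒ ω_c¹/ω_r¹ = 59/86
Stage 2: N_ring = 27 + 2·15 = 57
Stage 2: 27(ω_s−ω_c) = −57(ω_r−ω_c),  ω_s=0, ω_r=1
Stage 2: 27(0−ω_c) = −57(1−ω_c)  ⇒  84ω_c = 57  ⇒  ω_c = 19/28
  ⇒ ω_c²/ω_r² = 19/28
Coupling ω_r² = ω_c¹ ⇒ overall = 59/86 × 19/28 = 1121/2408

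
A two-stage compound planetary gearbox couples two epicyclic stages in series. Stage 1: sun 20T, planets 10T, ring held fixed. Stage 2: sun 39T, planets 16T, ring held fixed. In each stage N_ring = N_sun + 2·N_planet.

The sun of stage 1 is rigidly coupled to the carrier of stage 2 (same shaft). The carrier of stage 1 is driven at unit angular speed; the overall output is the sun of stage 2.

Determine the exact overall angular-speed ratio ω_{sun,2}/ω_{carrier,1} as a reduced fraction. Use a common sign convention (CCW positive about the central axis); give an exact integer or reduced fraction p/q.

110/13

Stage 1: N_ring = 20 + 2·10 = 40
Stage 1: 20(ω_s−ω_c) = −40(ω_r−ω_c),  ω_r=0, ω_c=1
Stage 1: ω_s = 1 − (40/20)(0−1) = 3
  ⇒ ω_s¹/ω_c¹ = 3
Stage 2: N_ring = 39 + 2·16 = 71
Stage 2: 39(ω_s−ω_c) = −71(ω_r−ω_c),  ω_r=0, ω_c=1
Stage 2: ω_s = 1 − (71/39)(0−1) = 110/39
  ⇒ ω_s²/ω_c² = 110/39
Coupling ω_c² = ω_s¹ ⇒ overall = 3 × 110/39 = 110/13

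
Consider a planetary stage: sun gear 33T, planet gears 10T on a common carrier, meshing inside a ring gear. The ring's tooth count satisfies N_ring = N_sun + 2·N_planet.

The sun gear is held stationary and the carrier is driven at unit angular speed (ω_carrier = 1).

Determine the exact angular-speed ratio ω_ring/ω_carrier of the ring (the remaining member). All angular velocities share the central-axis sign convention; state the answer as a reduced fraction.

N_ring = 33 + 2·10 = 53
33(ω_s−ω_c) = −53(ω_r−ω_c),  ω_s=0, ω_c=1
ω_r = 1 − (33/53)(0−1) = 86/53
ω_r/ω_c = 86/53

86/53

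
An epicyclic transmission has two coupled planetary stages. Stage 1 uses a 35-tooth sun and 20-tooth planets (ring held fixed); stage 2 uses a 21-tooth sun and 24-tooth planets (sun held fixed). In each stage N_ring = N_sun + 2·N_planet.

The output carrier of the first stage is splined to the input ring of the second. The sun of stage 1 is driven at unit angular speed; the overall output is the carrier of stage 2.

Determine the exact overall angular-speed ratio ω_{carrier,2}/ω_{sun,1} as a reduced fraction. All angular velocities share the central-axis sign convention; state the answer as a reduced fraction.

Stage 1: N_ring = 35 + 2·20 = 75
Stage 1: 35(ω_s−ω_c) = −75(ω_r−ω_c),  ω_r=0, ω_s=1
Stage 1: 35(1−ω_c) = −75(0−ω_c)  ⇒  110ω_c = 35  ⇒  ω_c = 7/22
  ⇒ ω_c¹/ω_s¹ = 7/22
Stage 2: N_ring = 21 + 2·24 = 69
Stage 2: 21(ω_s−ω_c) = −69(ω_r−ω_c),  ω_s=0, ω_r=1
Stage 2: 21(0−ω_c) = −69(1−ω_c)  ⇒  90ω_c = 69  ⇒  ω_c = 23/30
  ⇒ ω_c²/ω_r² = 23/30
Coupling ω_r² = ω_c¹ ⇒ overall = 7/22 × 23/30 = 161/660

161/660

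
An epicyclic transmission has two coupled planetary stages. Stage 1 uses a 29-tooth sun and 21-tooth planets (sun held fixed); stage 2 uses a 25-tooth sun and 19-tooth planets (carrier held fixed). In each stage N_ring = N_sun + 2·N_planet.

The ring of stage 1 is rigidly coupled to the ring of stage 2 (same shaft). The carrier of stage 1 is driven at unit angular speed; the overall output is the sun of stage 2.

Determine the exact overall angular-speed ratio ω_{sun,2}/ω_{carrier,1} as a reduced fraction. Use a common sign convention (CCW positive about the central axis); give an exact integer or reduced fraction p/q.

Stage 1: N_ring = 29 + 2·21 = 71
Stage 1: 29(ω_s−ω_c) = −71(ω_r−ω_c),  ω_s=0, ω_c=1
Stage 1: ω_r = 1 − (29/71)(0−1) = 100/71
  ⇒ ω_r¹/ω_c¹ = 100/71
Stage 2: N_ring = 25 + 2·19 = 63
Stage 2: 25(ω_s−ω_c) = −63(ω_r−ω_c),  ω_c=0, ω_r=1
Stage 2: ω_s = 0 − (63/25)(1−0) = -63/25
  ⇒ ω_s²/ω_r² = -63/25
Coupling ω_r² = ω_r¹ ⇒ overall = 100/71 × -63/25 = -252/71

-252/71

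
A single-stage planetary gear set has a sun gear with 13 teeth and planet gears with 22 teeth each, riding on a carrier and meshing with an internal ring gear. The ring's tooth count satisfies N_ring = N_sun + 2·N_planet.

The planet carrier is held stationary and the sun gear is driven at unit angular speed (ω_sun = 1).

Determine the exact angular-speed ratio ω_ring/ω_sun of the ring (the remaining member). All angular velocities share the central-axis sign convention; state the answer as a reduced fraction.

N_ring = 13 + 2·22 = 57
13(ω_s−ω_c) = −57(ω_r−ω_c),  ω_c=0, ω_s=1
ω_r = 0 − (13/57)(1−0) = -13/57
ω_r/ω_s = -13/57

-13/57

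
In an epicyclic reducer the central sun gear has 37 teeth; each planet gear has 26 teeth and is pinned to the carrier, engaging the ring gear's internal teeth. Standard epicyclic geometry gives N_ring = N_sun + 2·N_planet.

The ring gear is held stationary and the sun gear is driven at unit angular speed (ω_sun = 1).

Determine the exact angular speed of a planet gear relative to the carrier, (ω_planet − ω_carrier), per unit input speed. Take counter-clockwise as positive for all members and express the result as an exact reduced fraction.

N_ring = 37 + 2·26 = 89
37(ω_s−ω_c) = −89(ω_r−ω_c),  ω_r=0, ω_s=1
37(1−ω_c) = −89(0−ω_c)  ⇒  126ω_c = 37  ⇒  ω_c = 37/126
sun–planet: 37·(1−37/126) = −26·(ω_p−ω_c)  ⇒  ω_p−ω_c = −(37/26)·(89/126) = -3293/3276

-3293/3276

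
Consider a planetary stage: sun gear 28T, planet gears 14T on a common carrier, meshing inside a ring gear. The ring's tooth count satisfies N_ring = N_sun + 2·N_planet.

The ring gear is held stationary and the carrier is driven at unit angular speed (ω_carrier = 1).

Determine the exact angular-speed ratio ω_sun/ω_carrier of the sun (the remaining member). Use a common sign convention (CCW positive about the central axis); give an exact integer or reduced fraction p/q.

3

N_ring = 28 + 2·14 = 56
28(ω_s−ω_c) = −56(ω_r−ω_c),  ω_r=0, ω_c=1
ω_s = 1 − (56/28)(0−1) = 3
ω_s/ω_c = 3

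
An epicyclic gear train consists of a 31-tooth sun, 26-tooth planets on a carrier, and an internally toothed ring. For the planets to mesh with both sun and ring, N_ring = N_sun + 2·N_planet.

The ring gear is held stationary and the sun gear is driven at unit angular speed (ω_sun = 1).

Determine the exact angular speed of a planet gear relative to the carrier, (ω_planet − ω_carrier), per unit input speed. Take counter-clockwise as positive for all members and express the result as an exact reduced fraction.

-2573/2964

N_ring = 31 + 2·26 = 83
31(ω_s−ω_c) = −83(ω_r−ω_c),  ω_r=0, ω_s=1
31(1−ω_c) = −83(0−ω_c)  ⇒  114ω_c = 31  ⇒  ω_c = 31/114
sun–planet: 31·(1−31/114) = −26·(ω_p−ω_c)  ⇒  ω_p−ω_c = −(31/26)·(83/114) = -2573/2964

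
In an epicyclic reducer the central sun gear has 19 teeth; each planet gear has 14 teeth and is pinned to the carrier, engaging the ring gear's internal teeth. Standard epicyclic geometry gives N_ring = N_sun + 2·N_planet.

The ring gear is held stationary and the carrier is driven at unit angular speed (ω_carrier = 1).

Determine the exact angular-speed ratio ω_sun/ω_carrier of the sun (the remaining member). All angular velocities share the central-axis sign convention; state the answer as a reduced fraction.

N_ring = 19 + 2·14 = 47
19(ω_s−ω_c) = −47(ω_r−ω_c),  ω_r=0, ω_c=1
ω_s = 1 − (47/19)(0−1) = 66/19
ω_s/ω_c = 66/19

66/19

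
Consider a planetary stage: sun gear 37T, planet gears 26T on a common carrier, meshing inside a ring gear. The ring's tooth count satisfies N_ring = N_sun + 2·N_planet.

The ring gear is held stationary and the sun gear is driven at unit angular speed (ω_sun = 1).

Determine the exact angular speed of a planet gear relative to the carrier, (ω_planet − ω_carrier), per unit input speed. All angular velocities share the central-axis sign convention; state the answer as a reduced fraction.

-3293/3276

N_ring = 37 + 2·26 = 89
37(ω_s−ω_c) = −89(ω_r−ω_c),  ω_r=0, ω_s=1
37(1−ω_c) = −89(0−ω_c)  ⇒  126ω_c = 37  ⇒  ω_c = 37/126
sun–planet: 37·(1−37/126) = −26·(ω_p−ω_c)  ⇒  ω_p−ω_c = −(37/26)·(89/126) = -3293/3276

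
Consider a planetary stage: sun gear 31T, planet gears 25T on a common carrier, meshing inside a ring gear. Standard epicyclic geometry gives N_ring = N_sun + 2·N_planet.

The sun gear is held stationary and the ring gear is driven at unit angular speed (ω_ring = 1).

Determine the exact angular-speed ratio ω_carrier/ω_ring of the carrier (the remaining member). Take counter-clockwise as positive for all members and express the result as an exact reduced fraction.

81/112

N_ring = 31 + 2·25 = 81
31(ω_s−ω_c) = −81(ω_r−ω_c),  ω_s=0, ω_r=1
31(0−ω_c) = −81(1−ω_c)  ⇒  112ω_c = 81  ⇒  ω_c = 81/112
ω_c/ω_r = 81/112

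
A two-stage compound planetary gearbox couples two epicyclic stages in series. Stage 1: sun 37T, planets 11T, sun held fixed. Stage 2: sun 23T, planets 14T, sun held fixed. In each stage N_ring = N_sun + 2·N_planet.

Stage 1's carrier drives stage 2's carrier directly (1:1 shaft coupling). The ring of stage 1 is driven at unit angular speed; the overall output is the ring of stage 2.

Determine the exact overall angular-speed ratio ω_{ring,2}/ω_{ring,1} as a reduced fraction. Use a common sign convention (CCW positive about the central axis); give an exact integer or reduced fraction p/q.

2183/2448

Stage 1: N_ring = 37 + 2·11 = 59
Stage 1: 37(ω_s−ω_c) = −59(ω_r−ω_c),  ω_s=0, ω_r=1
Stage 1: 37(0−ω_c) = −59(1−ω_c)  ⇒  96ω_c = 59  ⇒  ω_c = 59/96
  ⇒ ω_c¹/ω_r¹ = 59/96
Stage 2: N_ring = 23 + 2·14 = 51
Stage 2: 23(ω_s−ω_c) = −51(ω_r−ω_c),  ω_s=0, ω_c=1
Stage 2: ω_r = 1 − (23/51)(0−1) = 74/51
  ⇒ ω_r²/ω_c² = 74/51
Coupling ω_c² = ω_c¹ ⇒ overall = 59/96 × 74/51 = 2183/2448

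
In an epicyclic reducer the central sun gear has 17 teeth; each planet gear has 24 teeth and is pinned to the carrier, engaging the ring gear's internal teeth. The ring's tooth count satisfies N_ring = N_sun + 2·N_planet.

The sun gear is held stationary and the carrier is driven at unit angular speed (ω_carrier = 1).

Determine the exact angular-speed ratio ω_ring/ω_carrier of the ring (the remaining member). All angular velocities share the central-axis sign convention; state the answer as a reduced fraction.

82/65

N_ring = 17 + 2·24 = 65
17(ω_s−ω_c) = −65(ω_r−ω_c),  ω_s=0, ω_c=1
ω_r = 1 − (17/65)(0−1) = 82/65
ω_r/ω_c = 82/65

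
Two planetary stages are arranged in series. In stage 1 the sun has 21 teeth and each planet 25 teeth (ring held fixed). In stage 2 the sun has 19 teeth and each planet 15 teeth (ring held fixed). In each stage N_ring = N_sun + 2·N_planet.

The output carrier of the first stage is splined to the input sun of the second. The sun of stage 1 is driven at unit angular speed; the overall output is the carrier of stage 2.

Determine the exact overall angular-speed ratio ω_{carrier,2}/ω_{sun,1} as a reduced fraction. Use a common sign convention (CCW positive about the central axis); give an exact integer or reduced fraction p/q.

Stage 1: N_ring = 21 + 2·25 = 71
Stage 1: 21(ω_s−ω_c) = −71(ω_r−ω_c),  ω_r=0, ω_s=1
Stage 1: 21(1−ω_c) = −71(0−ω_c)  ⇒  92ω_c = 21  ⇒  ω_c = 21/92
  ⇒ ω_c¹/ω_s¹ = 21/92
Stage 2: N_ring = 19 + 2·15 = 49
Stage 2: 19(ω_s−ω_c) = −49(ω_r−ω_c),  ω_r=0, ω_s=1
Stage 2: 19(1−ω_c) = −49(0−ω_c)  ⇒  68ω_c = 19  ⇒  ω_c = 19/68
  ⇒ ω_c²/ω_s² = 19/68
Coupling ω_s² = ω_c¹ ⇒ overall = 21/92 × 19/68 = 399/6256

399/6256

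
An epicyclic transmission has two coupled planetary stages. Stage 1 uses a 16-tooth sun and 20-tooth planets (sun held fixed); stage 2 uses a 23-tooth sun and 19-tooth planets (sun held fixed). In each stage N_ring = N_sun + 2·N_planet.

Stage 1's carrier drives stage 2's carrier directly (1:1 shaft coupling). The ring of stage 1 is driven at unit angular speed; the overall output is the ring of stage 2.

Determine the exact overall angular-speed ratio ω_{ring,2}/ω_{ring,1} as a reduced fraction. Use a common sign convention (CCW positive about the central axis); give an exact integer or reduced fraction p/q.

196/183

Stage 1: N_ring = 16 + 2·20 = 56
Stage 1: 16(ω_s−ω_c) = −56(ω_r−ω_c),  ω_s=0, ω_r=1
Stage 1: 16(0−ω_c) = −56(1−ω_c)  ⇒  72ω_c = 56  ⇒  ω_c = 7/9
  ⇒ ω_c¹/ω_r¹ = 7/9
Stage 2: N_ring = 23 + 2·19 = 61
Stage 2: 23(ω_s−ω_c) = −61(ω_r−ω_c),  ω_s=0, ω_c=1
Stage 2: ω_r = 1 − (23/61)(0−1) = 84/61
  ⇒ ω_r²/ω_c² = 84/61
Coupling ω_c² = ω_c¹ ⇒ overall = 7/9 × 84/61 = 196/183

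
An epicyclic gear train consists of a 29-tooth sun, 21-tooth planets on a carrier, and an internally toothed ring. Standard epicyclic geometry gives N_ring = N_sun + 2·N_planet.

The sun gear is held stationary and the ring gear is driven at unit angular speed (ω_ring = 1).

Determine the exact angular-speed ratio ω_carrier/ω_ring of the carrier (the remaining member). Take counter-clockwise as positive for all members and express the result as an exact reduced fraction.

71/100

N_ring = 29 + 2·21 = 71
29(ω_s−ω_c) = −71(ω_r−ω_c),  ω_s=0, ω_r=1
29(0−ω_c) = −71(1−ω_c)  ⇒  100ω_c = 71  ⇒  ω_c = 71/100
ω_c/ω_r = 71/100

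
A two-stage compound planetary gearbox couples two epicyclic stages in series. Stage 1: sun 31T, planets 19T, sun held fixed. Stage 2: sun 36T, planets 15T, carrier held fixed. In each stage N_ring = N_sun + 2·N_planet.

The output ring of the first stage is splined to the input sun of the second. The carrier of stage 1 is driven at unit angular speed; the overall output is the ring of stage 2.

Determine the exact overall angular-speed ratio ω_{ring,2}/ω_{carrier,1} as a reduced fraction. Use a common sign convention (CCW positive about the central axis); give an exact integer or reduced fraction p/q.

-200/253

Stage 1: N_ring = 31 + 2·19 = 69
Stage 1: 31(ω_s−ω_c) = −69(ω_r−ω_c),  ω_s=0, ω_c=1
Stage 1: ω_r = 1 − (31/69)(0−1) = 100/69
  ⇒ ω_r¹/ω_c¹ = 100/69
Stage 2: N_ring = 36 + 2·15 = 66
Stage 2: 36(ω_s−ω_c) = −66(ω_r−ω_c),  ω_c=0, ω_s=1
Stage 2: ω_r = 0 − (36/66)(1−0) = -6/11
  ⇒ ω_r²/ω_s² = -6/11
Coupling ω_s² = ω_r¹ ⇒ overall = 100/69 × -6/11 = -200/253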